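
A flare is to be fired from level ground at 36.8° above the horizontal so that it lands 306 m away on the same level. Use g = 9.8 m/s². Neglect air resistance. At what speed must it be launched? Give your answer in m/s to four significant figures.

55.91 m/s

From R = (v₀² / g) sin 2θ: v₀ = √(gR / sin 2θ).
v₀ = √(9.80 × 306 / sin 73.60°) = √(2999 / 0.9593) = √3126.0 = 55.91 m/s.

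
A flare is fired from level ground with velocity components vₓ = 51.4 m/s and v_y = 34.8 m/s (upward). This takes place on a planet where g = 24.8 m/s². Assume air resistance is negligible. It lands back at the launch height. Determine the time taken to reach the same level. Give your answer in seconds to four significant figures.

It returns to y = 0 when t = 2 v_y0 / g = 2(34.80)/24.8 = 2.806 s.

2.806 s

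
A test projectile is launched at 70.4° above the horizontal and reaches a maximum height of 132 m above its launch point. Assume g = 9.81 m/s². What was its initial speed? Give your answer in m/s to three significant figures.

At the peak v_y = 0, so v_y0 = √(2gH) = √(2 × 9.81 × 132) = 50.89 m/s.
v_y0 = v₀ sin θ ⇒ v₀ = 50.89 / sin 70.4° = 54.02 m/s.

54.0 m/s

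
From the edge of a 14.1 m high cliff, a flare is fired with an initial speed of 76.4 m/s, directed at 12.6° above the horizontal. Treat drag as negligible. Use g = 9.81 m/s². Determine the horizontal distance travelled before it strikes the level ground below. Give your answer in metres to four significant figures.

Components: vₓ = 76.40 cos 12.6° = 74.56 m/s, v_y0 = 76.40 sin 12.6° = 16.67 m/s.
Vertical motion (up positive, ground at y = 0): 4.905 t² − (16.67) t − 14.1 = 0, so t = (16.67 + √(16.67² + 2·9.81·14.1)) / 9.81 = (16.67 + 23.55) / 9.81 = 4.099 s.
Horizontal distance: R = vₓ t = 74.56 × 4.099 = 305.6 m.

305.6 m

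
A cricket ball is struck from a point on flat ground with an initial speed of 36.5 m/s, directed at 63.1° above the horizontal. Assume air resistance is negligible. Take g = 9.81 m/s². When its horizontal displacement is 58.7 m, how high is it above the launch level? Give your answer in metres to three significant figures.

Components: vₓ = 36.50 cos 63.1° = 16.51 m/s, v_y0 = 36.50 sin 63.1° = 32.55 m/s.
x = vₓ t ⇒ t = 58.7/16.51 = 3.555 s.
Height: y = v_y0 t − ½ g t² = 32.55 × 3.555 − 4.905 × 3.555² = 115.7 − 61.98 = 53.73 m.

53.7 m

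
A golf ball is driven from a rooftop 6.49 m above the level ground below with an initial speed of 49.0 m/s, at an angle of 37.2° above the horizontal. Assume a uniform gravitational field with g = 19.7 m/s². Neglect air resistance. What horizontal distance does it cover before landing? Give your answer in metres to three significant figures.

125 m

Resolve: vₓ = 49.00 cos 37.2° = 39.03 m/s and v_y0 = 49.00 sin 37.2° = 29.63 m/s.
With up positive and y = 0 at the ground: y(t) = 6.49 + (29.63) t − 9.850 t². Setting y = 0 and taking the positive root: t = [29.63 + √(29.63² + 2·19.7·6.49)] / 19.7 = (29.63 + 33.67) / 19.7 = 3.213 s.
Horizontal distance: R = vₓ t = 39.03 × 3.213 = 125.4 m.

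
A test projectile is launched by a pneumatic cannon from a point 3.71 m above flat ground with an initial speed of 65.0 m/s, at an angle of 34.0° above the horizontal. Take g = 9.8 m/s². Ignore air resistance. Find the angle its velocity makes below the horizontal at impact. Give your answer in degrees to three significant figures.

Resolve: vₓ = 65.00 cos 34.0° = 53.89 m/s and v_y0 = 65.00 sin 34.0° = 36.35 m/s.
Vertical motion (up positive, ground at y = 0): 4.900 t² − (36.35) t − 3.71 = 0, so t = (36.35 + √(36.35² + 2·9.80·3.71)) / 9.80 = (36.35 + 37.33) / 9.80 = 7.519 s.
At impact: v_y = v_y0 − g t = −37.33 m/s; vₓ = 53.89 m/s.
Angle below horizontal: arctan(|v_y|/vₓ) = arctan(37.33/53.89) = 34.72°.

34.7°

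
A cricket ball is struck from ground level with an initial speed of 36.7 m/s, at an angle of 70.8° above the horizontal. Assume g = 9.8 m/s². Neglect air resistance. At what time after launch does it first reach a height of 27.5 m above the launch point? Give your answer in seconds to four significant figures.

0.9107 s

Components: vₓ = 36.70 cos 70.8° = 12.07 m/s, v_y0 = 36.70 sin 70.8° = 34.66 m/s.
Require v_y0 t − ½ g t² = 27.5, i.e. 4.900 t² − 34.66 t + 27.5 = 0.
t = [34.66 ± √(34.66² − 2·9.80·27.5)] / 9.80 = (34.66 ± 25.73) / 9.80, so t = 0.9107 s or t = 6.162 s.
The first (ascending) time is 0.9107 s.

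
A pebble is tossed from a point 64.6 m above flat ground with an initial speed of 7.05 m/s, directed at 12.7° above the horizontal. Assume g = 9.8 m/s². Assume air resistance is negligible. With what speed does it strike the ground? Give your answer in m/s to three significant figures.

36.3 m/s

Resolve: vₓ = 7.050 cos 12.7° = 6.878 m/s and v_y0 = 7.050 sin 12.7° = 1.550 m/s.
Vertical motion (up positive, ground at y = 0): 4.900 t² − (1.550) t − 64.6 = 0, so t = (1.550 + √(1.550² + 2·9.80·64.6)) / 9.80 = (1.550 + 35.62) / 9.80 = 3.793 s.
Vertical velocity at impact: v_y = v_y0 − g t = 1.550 − 9.80 × 3.793 = −35.62 m/s.
Speed: |v| = √(vₓ² + v_y²) = √(6.878² + 35.62²) = 36.27 m/s.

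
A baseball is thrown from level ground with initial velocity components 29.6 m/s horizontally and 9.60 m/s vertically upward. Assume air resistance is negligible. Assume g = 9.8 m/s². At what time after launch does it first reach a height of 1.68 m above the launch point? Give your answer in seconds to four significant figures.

Set y = v_y0 t − ½ g t² = 1.68: 4.900 t² − 9.600 t + 1.68 = 0.
Quadratic formula: t = (9.600 ± √59.232) / 9.80 = (9.600 ± 7.696) / 9.80 → t = 0.1943 s or 1.765 s.
The first (ascending) time is 0.1943 s.

0.1943 s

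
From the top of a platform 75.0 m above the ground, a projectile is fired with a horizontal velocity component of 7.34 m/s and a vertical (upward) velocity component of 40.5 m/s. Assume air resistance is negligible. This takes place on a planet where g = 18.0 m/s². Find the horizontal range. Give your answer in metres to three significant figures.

43.4 m

The projectile lands when y = 75.0 + (40.50) t − ½·18.0·t² = 0. Positive root: t = (40.50 + √(40.50² + 2·18.0·75.0)) / 18.0 = (40.50 + 65.88) / 18.0 = 5.910 s.
Horizontal distance: R = vₓ t = 7.340 × 5.910 = 43.38 m.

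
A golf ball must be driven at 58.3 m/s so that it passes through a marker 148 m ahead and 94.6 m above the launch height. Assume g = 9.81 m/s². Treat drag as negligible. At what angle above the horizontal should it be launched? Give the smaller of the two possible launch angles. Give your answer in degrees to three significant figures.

Trajectory: y = x tanθ − g x² (1 + tan²θ)/(2v₀²). With x = 148, y = 94.6, v₀ = 58.3, g = 9.81:
31.61 tan²θ − 148 tanθ + (126.2) = 0.
tanθ = [148 ± √(148² − 4 × 31.61 × (126.2))] / (2 × 31.61) = (148 ± 77.11) / 63.22, giving tanθ = 1.121 or 3.561.
θ = 48.27° or 74.31°; the smaller is 48.27°.

48.3°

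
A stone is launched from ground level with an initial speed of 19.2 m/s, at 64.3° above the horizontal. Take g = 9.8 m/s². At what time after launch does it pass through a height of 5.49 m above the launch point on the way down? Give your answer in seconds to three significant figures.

3.18 s

Components: vₓ = 19.20 cos 64.3° = 8.326 m/s, v_y0 = 19.20 sin 64.3° = 17.30 m/s.
Require v_y0 t − ½ g t² = 5.49, i.e. 4.900 t² − 17.30 t + 5.49 = 0.
Quadratic formula: t = (17.30 ± √191.71) / 9.80 = (17.30 ± 13.85) / 9.80 → t = 0.3525 s or 3.178 s.
The descending-branch root is 3.178 s.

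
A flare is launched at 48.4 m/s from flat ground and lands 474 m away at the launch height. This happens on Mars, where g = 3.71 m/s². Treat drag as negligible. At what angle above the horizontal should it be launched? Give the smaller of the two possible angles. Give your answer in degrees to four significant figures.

R = v₀² sin 2θ / g gives sin 2θ = gR/v₀² = 3.71·474/48.4² = 0.7507.
2θ = 48.65° or 180° − 48.65° = 131.3°, so θ = 24.33° or 65.67°.
The smaller angle is 24.33°.

24.33°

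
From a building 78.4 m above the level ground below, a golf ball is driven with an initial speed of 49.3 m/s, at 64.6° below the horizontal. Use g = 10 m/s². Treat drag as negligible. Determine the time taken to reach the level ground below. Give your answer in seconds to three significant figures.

1.51 s

Horizontal component vₓ = 49.30 cos 64.6° = 21.15 m/s; vertical v_y0 = −44.53 m/s (downward).
With up positive and y = 0 at the ground: y(t) = 78.4 + (−44.53) t − 5.000 t². Setting y = 0 and taking the positive root: t = [−44.53 + √(44.53² + 2·10.0·78.4)] / 10.0 = (−44.53 + 59.59) / 10.0 = 1.506 s.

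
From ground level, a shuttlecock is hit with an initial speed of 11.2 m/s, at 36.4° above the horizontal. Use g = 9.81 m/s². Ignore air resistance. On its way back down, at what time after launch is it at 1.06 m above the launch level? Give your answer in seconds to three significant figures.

vₓ = 11.20 cos 36.4° = 9.015 m/s; v_y0 = 11.20 sin 36.4° = 6.646 m/s.
Set y = v_y0 t − ½ g t² = 1.06: 4.905 t² − 6.646 t + 1.06 = 0.
t = [6.646 ± √(6.646² − 2·9.81·1.06)] / 9.81 = (6.646 ± 4.835) / 9.81, so t = 0.1847 s or t = 1.170 s.
The descending-branch root is 1.170 s.

1.17 s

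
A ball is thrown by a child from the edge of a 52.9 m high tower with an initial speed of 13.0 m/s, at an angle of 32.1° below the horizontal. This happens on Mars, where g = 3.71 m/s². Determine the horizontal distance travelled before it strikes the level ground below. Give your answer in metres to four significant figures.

41.78 m

Resolve: vₓ = 13.00 cos 32.1° = 11.01 m/s and v_y0 = −6.908 m/s (downward).
Vertical motion (up positive, ground at y = 0): 1.855 t² − (−6.908) t − 52.9 = 0, so t = (−6.908 + √(6.908² + 2·3.71·52.9)) / 3.71 = (−6.908 + 20.98) / 3.71 = 3.793 s.
Horizontal distance: R = vₓ t = 11.01 × 3.793 = 41.78 m.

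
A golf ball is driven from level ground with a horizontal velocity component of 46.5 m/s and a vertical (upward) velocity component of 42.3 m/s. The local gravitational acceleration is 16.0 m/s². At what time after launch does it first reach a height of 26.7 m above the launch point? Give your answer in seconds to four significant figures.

0.7328 s

Require v_y0 t − ½ g t² = 26.7, i.e. 8.000 t² − 42.30 t + 26.7 = 0.
Quadratic formula: t = (42.30 ± √934.89) / 16.0 = (42.30 ± 30.58) / 16.0 → t = 0.7328 s or 4.555 s.
The first (ascending) time is 0.7328 s.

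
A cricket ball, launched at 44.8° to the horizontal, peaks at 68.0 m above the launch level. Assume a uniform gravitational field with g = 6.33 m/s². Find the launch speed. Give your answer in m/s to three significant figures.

41.6 m/s

At the peak v_y = 0, so v_y0 = √(2gH) = √(2 × 6.33 × 68.0) = 29.34 m/s.
v_y0 = v₀ sin θ ⇒ v₀ = 29.34 / sin 44.8° = 41.64 m/s.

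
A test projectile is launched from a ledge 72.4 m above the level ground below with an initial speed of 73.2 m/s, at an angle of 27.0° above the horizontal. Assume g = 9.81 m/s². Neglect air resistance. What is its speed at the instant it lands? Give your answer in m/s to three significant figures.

Components: vₓ = 73.20 cos 27.0° = 65.22 m/s, v_y0 = 73.20 sin 27.0° = 33.23 m/s.
With up positive and y = 0 at the ground: y(t) = 72.4 + (33.23) t − 4.905 t². Setting y = 0 and taking the positive root: t = [33.23 + √(33.23² + 2·9.81·72.4)] / 9.81 = (33.23 + 50.25) / 9.81 = 8.510 s.
Vertical velocity at impact: v_y = v_y0 − g t = 33.23 − 9.81 × 8.510 = −50.25 m/s.
Speed: |v| = √(vₓ² + v_y²) = √(65.22² + 50.25²) = 82.33 m/s.

82.3 m/s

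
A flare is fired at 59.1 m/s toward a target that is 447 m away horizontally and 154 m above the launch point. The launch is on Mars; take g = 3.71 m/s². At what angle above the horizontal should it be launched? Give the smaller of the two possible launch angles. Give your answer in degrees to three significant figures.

34.9°

Trajectory: y = x tanθ − g x² (1 + tan²θ)/(2v₀²). With x = 447, y = 154, v₀ = 59.1, g = 3.71:
106.1 tan²θ − 447 tanθ + (260.1) = 0.
tanθ = [447 ± √(447² − 4 × 106.1 × (260.1))] / (2 × 106.1) = (447 ± 299.0) / 212.2, giving tanθ = 0.6974 or 3.515.
θ = 34.89° or 74.12°; the smaller is 34.89°.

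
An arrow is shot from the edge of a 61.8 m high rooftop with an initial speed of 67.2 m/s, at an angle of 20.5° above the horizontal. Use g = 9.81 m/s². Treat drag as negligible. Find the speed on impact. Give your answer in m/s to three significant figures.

75.7 m/s

Resolve: vₓ = 67.20 cos 20.5° = 62.94 m/s and v_y0 = 67.20 sin 20.5° = 23.53 m/s.
The projectile lands when y = 61.8 + (23.53) t − ½·9.81·t² = 0. Positive root: t = (23.53 + √(23.53² + 2·9.81·61.8)) / 9.81 = (23.53 + 42.03) / 9.81 = 6.683 s.
Vertical velocity at impact: v_y = v_y0 − g t = 23.53 − 9.81 × 6.683 = −42.03 m/s.
Speed: |v| = √(vₓ² + v_y²) = √(62.94² + 42.03²) = 75.69 m/s.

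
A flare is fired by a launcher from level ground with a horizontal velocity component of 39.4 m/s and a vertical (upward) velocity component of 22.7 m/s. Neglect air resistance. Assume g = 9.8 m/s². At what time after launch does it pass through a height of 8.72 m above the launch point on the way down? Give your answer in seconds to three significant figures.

4.21 s

Set y = v_y0 t − ½ g t² = 8.72: 4.900 t² − 22.70 t + 8.72 = 0.
Quadratic formula: t = (22.70 ± √344.38) / 9.80 = (22.70 ± 18.56) / 9.80 → t = 0.4227 s or 4.210 s.
The descending-branch root is 4.210 s.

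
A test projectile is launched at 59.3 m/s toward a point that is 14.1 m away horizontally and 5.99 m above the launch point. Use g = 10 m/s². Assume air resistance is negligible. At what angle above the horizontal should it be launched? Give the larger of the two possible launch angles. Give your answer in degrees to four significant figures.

88.84°

Trajectory: y = x tanθ − g x² (1 + tan²θ)/(2v₀²). With x = 14.1, y = 5.99, v₀ = 59.3, g = 10.0:
0.2827 tan²θ − 14.1 tanθ + (6.273) = 0.
tanθ = [14.1 ± √(14.1² − 4 × 0.2827 × (6.273))] / (2 × 0.2827) = (14.1 ± 13.85) / 0.5654, giving tanθ = 0.4489 or 49.43.
θ = 24.18° or 88.84°; the larger is 88.84°.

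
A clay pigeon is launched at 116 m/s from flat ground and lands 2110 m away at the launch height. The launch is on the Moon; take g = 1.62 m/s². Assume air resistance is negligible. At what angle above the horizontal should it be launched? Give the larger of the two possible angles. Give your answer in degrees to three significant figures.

From R = (v₀²/g) sin 2θ: sin 2θ = 1.62 × 2110 / 13456 = 0.2540.
2θ = 14.72° or 180° − 14.72° = 165.3°, so θ = 7.358° or 82.64°.
The larger angle is 82.64°.

82.6°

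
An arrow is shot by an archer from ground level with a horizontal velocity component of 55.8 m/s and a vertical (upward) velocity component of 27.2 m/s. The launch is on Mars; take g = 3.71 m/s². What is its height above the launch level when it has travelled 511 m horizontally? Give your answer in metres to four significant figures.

At x = 511 m, t = x/vₓ = 511/55.80 = 9.158 s.
Height: y = v_y0 t − ½ g t² = 27.20 × 9.158 − 1.855 × 9.158² = 249.1 − 155.6 = 93.52 m.

93.52 m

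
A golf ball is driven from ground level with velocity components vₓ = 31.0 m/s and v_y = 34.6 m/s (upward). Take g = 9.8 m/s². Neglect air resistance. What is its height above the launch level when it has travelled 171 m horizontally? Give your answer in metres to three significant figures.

At x = 171 m, t = x/vₓ = 171/31.00 = 5.516 s.
Height: y = v_y0 t − ½ g t² = 34.60 × 5.516 − 4.900 × 5.516² = 190.9 − 149.1 = 41.76 m.

41.8 m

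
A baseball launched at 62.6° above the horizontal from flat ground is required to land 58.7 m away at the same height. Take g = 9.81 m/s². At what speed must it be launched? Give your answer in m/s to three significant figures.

On level ground R = v₀² sin 2θ / g ⇒ v₀ = √(gR / sin 2θ).
v₀ = √(9.81 × 58.7 / sin 125.2°) = √(575.8 / 0.8171) = √704.71 = 26.55 m/s.

26.5 m/s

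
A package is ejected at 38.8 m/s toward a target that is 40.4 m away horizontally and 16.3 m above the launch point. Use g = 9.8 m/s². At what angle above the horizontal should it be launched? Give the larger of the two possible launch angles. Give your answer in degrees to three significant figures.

81.9°

Trajectory: y = x tanθ − g x² (1 + tan²θ)/(2v₀²). With x = 40.4, y = 16.3, v₀ = 38.8, g = 9.80:
5.312 tan²θ − 40.4 tanθ + (21.61) = 0.
tanθ = [40.4 ± √(40.4² − 4 × 5.312 × (21.61))] / (2 × 5.312) = (40.4 ± 34.25) / 10.62, giving tanθ = 0.5791 or 7.026.
θ = 30.07° or 81.90°; the larger is 81.90°.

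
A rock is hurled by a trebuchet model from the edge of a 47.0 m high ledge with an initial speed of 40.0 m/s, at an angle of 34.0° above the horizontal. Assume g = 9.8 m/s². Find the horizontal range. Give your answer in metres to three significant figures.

203 m

vₓ = 40.00 cos 34.0° = 33.16 m/s; v_y0 = 40.00 sin 34.0° = 22.37 m/s.
With up positive and y = 0 at the ground: y(t) = 47.0 + (22.37) t − 4.900 t². Setting y = 0 and taking the positive root: t = [22.37 + √(22.37² + 2·9.80·47.0)] / 9.80 = (22.37 + 37.70) / 9.80 = 6.130 s.
Horizontal distance: R = vₓ t = 33.16 × 6.130 = 203.3 m.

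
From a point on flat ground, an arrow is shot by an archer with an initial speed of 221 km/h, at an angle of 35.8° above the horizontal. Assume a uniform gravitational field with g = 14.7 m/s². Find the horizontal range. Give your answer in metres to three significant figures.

Convert: 221 km/h = 221/3.6 = 61.39 m/s.
Horizontal component vₓ = 61.39 cos 35.8° = 49.79 m/s; vertical v_y0 = 61.39 sin 35.8° = 35.91 m/s.
Flight time T = 2 v_y0 / g = 4.886 s.
Range: R = vₓ T = 49.79 × 4.886 = 243.3 m.

243 m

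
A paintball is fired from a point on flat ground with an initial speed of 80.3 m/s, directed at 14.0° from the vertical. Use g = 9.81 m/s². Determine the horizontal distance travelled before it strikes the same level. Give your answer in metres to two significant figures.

Resolve: vₓ = 80.30 sin 14.0° = 19.43 m/s and v_y0 = 80.30 cos 14.0° = 77.91 m/s.
Flight time T = 2 v_y0 / g = 15.88 s.
Horizontal distance R = vₓ T = 19.43 × 15.88 = 308.6 m.

310 m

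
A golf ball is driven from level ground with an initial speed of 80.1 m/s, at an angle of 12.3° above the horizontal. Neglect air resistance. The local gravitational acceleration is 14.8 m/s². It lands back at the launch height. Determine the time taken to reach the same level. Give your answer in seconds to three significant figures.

2.31 s

vₓ = 80.10 cos 12.3° = 78.26 m/s; v_y0 = 80.10 sin 12.3° = 17.06 m/s.
Landing at launch height ⇒ T = 2 v_y0 / g = 2 × 17.06 / 14.8 = 2.306 s.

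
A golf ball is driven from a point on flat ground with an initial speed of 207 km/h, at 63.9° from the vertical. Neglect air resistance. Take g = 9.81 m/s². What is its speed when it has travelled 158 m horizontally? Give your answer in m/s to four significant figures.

51.85 m/s

Convert: 207 km/h = 207/3.6 = 57.50 m/s.
Components: vₓ = 57.50 sin 63.9° = 51.64 m/s, v_y0 = 57.50 cos 63.9° = 25.30 m/s.
Time to reach x = 158 m: t = x/vₓ = 158/51.64 = 3.060 s.
Vertical velocity there: v_y = v_y0 − g t = 25.30 − 9.81 × 3.060 = −4.721 m/s.
Speed: √(vₓ² + v_y²) = √(51.64² + 4.721²) = 51.85 m/s.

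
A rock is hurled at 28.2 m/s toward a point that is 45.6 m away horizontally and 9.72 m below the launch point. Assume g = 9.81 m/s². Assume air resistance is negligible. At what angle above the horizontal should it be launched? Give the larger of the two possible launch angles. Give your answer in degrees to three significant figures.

74.0°

Trajectory: y = x tanθ − g x² (1 + tan²θ)/(2v₀²). With x = 45.6, y = −9.72, v₀ = 28.2, g = 9.81:
12.83 tan²θ − 45.6 tanθ + (3.105) = 0.
tanθ = [45.6 ± √(45.6² − 4 × 12.83 × (3.105))] / (2 × 12.83) = (45.6 ± 43.82) / 25.65, giving tanθ = 0.06946 or 3.486.
θ = 3.973° or 73.99°; the larger is 73.99°.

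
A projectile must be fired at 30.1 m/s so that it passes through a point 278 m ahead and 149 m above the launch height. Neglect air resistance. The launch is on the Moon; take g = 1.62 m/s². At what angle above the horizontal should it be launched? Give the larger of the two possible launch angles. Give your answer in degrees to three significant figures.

Trajectory: y = x tanθ − g x² (1 + tan²θ)/(2v₀²). With x = 278, y = 149, v₀ = 30.1, g = 1.62:
69.09 tan²θ − 278 tanθ + (218.1) = 0.
tanθ = [278 ± √(278² − 4 × 69.09 × (218.1))] / (2 × 69.09) = (278 ± 130.4) / 138.2, giving tanθ = 1.068 or 2.955.
θ = 46.88° or 71.31°; the larger is 71.31°.

71.3°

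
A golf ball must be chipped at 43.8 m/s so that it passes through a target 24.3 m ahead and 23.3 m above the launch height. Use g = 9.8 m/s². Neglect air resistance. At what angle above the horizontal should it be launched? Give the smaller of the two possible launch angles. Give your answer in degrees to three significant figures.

47.6°

Trajectory: y = x tanθ − g x² (1 + tan²θ)/(2v₀²). With x = 24.3, y = 23.3, v₀ = 43.8, g = 9.80:
1.508 tan²θ − 24.3 tanθ + (24.81) = 0.
tanθ = [24.3 ± √(24.3² − 4 × 1.508 × (24.81))] / (2 × 1.508) = (24.3 ± 21.00) / 3.016, giving tanθ = 1.095 or 15.02.
θ = 47.61° or 86.19°; the smaller is 47.61°.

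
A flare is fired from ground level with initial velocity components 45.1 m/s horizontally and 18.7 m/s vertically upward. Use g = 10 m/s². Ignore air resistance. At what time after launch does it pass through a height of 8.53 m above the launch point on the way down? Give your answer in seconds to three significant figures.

3.21 s

Set y = v_y0 t − ½ g t² = 8.53: 5.000 t² − 18.70 t + 8.53 = 0.
Quadratic formula: t = (18.70 ± √179.09) / 10.0 = (18.70 ± 13.38) / 10.0 → t = 0.5318 s or 3.208 s.
The descending-branch root is 3.208 s.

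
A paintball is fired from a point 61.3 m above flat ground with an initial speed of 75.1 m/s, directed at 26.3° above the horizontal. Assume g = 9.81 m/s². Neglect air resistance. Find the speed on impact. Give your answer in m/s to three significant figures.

82.7 m/s

Horizontal component vₓ = 75.10 cos 26.3° = 67.33 m/s; vertical v_y0 = 75.10 sin 26.3° = 33.27 m/s.
The projectile lands when y = 61.3 + (33.27) t − ½·9.81·t² = 0. Positive root: t = (33.27 + √(33.27² + 2·9.81·61.3)) / 9.81 = (33.27 + 48.06) / 9.81 = 8.291 s.
Vertical velocity at impact: v_y = v_y0 − g t = 33.27 − 9.81 × 8.291 = −48.06 m/s.
Speed: |v| = √(vₓ² + v_y²) = √(67.33² + 48.06²) = 82.72 m/s.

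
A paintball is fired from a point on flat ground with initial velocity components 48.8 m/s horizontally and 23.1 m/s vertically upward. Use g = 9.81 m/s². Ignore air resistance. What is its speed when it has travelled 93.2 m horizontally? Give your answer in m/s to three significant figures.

49.0 m/s

At x = 93.2 m, t = x/vₓ = 93.2/48.80 = 1.910 s.
Vertical velocity there: v_y = v_y0 − g t = 23.10 − 9.81 × 1.910 = 4.365 m/s.
Speed: √(vₓ² + v_y²) = √(48.80² + 4.365²) = 48.99 m/s.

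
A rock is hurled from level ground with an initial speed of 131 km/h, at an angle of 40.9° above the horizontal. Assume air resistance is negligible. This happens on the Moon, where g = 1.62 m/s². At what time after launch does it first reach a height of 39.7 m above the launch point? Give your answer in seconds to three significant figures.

Convert: 131 km/h = 131/3.6 = 36.39 m/s.
Resolve: vₓ = 36.39 cos 40.9° = 27.50 m/s and v_y0 = 36.39 sin 40.9° = 23.83 m/s.
Require v_y0 t − ½ g t² = 39.7, i.e. 0.8100 t² − 23.83 t + 39.7 = 0.
t = [23.83 ± √(23.83² − 2·1.62·39.7)] / 1.62 = (23.83 ± 20.95) / 1.62, so t = 1.773 s or t = 27.64 s.
The first (ascending) time is 1.773 s.

1.77 s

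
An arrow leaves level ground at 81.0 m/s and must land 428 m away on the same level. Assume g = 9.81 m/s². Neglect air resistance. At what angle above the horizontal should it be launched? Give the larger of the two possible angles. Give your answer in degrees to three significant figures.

Level-ground range R = v₀² sin(2θ)/g ⇒ sin(2θ) = gR/v₀² = 9.81 × 428 / 81.0² = 0.6399.
2θ = 39.79° or 180° − 39.79° = 140.2°, so θ = 19.89° or 70.11°.
The larger angle is 70.11°.

70.1°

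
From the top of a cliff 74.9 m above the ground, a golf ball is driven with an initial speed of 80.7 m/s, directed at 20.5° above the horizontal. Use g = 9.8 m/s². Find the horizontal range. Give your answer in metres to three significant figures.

Horizontal component vₓ = 80.70 cos 20.5° = 75.59 m/s; vertical v_y0 = 80.70 sin 20.5° = 28.26 m/s.
With up positive and y = 0 at the ground: y(t) = 74.9 + (28.26) t − 4.900 t². Setting y = 0 and taking the positive root: t = [28.26 + √(28.26² + 2·9.80·74.9)] / 9.80 = (28.26 + 47.61) / 9.80 = 7.742 s.
Horizontal distance: R = vₓ t = 75.59 × 7.742 = 585.2 m.

585 m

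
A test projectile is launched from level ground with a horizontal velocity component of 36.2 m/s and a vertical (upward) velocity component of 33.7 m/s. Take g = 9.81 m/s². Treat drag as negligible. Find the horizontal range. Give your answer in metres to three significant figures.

Flight time T = 2 v_y0 / g = 6.871 s.
Horizontal distance R = vₓ T = 36.20 × 6.871 = 248.7 m.

249 m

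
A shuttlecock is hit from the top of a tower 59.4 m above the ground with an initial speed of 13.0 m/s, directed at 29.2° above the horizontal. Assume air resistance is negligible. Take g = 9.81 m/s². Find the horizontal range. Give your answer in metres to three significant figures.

Components: vₓ = 13.00 cos 29.2° = 11.35 m/s, v_y0 = 13.00 sin 29.2° = 6.342 m/s.
With up positive and y = 0 at the ground: y(t) = 59.4 + (6.342) t − 4.905 t². Setting y = 0 and taking the positive root: t = [6.342 + √(6.342² + 2·9.81·59.4)] / 9.81 = (6.342 + 34.72) / 9.81 = 4.186 s.
Horizontal distance: R = vₓ t = 11.35 × 4.186 = 47.50 m.

47.5 m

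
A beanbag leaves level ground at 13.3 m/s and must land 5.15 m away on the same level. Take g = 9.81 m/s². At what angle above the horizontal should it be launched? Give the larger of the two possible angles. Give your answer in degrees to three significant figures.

Level-ground range R = v₀² sin(2θ)/g ⇒ sin(2θ) = gR/v₀² = 9.81 × 5.15 / 13.3² = 0.2856.
2θ = 16.60° or 180° − 16.60° = 163.4°, so θ = 8.298° or 81.70°.
The larger angle is 81.70°.

81.7°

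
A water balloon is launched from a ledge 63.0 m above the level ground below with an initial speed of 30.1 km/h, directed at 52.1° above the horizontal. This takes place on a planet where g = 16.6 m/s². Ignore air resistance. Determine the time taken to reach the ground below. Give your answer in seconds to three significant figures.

Convert: 30.1 km/h = 30.1/3.6 = 8.361 m/s.
Horizontal component vₓ = 8.361 cos 52.1° = 5.136 m/s; vertical v_y0 = 8.361 sin 52.1° = 6.598 m/s.
With up positive and y = 0 at the ground: y(t) = 63.0 + (6.598) t − 8.300 t². Setting y = 0 and taking the positive root: t = [6.598 + √(6.598² + 2·16.6·63.0)] / 16.6 = (6.598 + 46.21) / 16.6 = 3.181 s.

3.18 s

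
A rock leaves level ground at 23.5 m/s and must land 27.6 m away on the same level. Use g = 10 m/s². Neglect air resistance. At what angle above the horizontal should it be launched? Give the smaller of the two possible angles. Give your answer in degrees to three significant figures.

15.0°

Level-ground range R = v₀² sin(2θ)/g ⇒ sin(2θ) = gR/v₀² = 10.0 × 27.6 / 23.5² = 0.4998.
2θ = 29.99° or 180° − 29.99° = 150.0°, so θ = 14.99° or 75.01°.
The smaller angle is 14.99°.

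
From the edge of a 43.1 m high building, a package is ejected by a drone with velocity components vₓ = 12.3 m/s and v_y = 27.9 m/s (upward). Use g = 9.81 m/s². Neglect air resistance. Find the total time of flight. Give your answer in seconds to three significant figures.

6.95 s

The projectile lands when y = 43.1 + (27.90) t − ½·9.81·t² = 0. Positive root: t = (27.90 + √(27.90² + 2·9.81·43.1)) / 9.81 = (27.90 + 40.30) / 9.81 = 6.952 s.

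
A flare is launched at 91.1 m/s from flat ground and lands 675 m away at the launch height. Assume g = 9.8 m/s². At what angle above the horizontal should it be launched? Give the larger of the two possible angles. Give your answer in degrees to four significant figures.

63.57°

From R = (v₀²/g) sin 2θ: sin 2θ = 9.80 × 675 / 8299.2 = 0.7971.
2θ = 52.85° or 180° − 52.85° = 127.1°, so θ = 26.43° or 63.57°.
The larger angle is 63.57°.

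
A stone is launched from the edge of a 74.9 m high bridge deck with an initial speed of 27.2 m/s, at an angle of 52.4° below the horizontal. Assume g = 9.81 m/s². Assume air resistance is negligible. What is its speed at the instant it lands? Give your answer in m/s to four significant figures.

47.00 m/s

Components: vₓ = 27.20 cos 52.4° = 16.60 m/s, v_y0 = −21.55 m/s (downward).
With up positive and y = 0 at the ground: y(t) = 74.9 + (−21.55) t − 4.905 t². Setting y = 0 and taking the positive root: t = [−21.55 + √(21.55² + 2·9.81·74.9)] / 9.81 = (−21.55 + 43.98) / 9.81 = 2.286 s.
Vertical velocity at impact: v_y = v_y0 − g t = −21.55 − 9.81 × 2.286 = −43.98 m/s.
Speed: |v| = √(vₓ² + v_y²) = √(16.60² + 43.98²) = 47.00 m/s.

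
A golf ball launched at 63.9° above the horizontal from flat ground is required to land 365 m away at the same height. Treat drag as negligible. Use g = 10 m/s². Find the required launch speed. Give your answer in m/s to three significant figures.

From R = (v₀² / g) sin 2θ: v₀ = √(gR / sin 2θ).
v₀ = √(10.0 × 365 / sin 127.8°) = √(3650 / 0.7902) = √4619.3 = 67.97 m/s.

68.0 m/s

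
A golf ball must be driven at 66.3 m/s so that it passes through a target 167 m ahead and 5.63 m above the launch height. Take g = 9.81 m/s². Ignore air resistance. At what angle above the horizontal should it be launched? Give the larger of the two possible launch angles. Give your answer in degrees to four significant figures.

Trajectory: y = x tanθ − g x² (1 + tan²θ)/(2v₀²). With x = 167, y = 5.63, v₀ = 66.3, g = 9.81:
31.12 tan²θ − 167 tanθ + (36.75) = 0.
tanθ = [167 ± √(167² − 4 × 31.12 × (36.75))] / (2 × 31.12) = (167 ± 152.7) / 62.24, giving tanθ = 0.2299 or 5.136.
θ = 12.95° or 78.98°; the larger is 78.98°.

78.98°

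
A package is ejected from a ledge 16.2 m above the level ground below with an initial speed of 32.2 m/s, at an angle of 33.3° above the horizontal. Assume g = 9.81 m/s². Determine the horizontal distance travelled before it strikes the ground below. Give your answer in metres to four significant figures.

Horizontal component vₓ = 32.20 cos 33.3° = 26.91 m/s; vertical v_y0 = 32.20 sin 33.3° = 17.68 m/s.
Vertical motion (up positive, ground at y = 0): 4.905 t² − (17.68) t − 16.2 = 0, so t = (17.68 + √(17.68² + 2·9.81·16.2)) / 9.81 = (17.68 + 25.11) / 9.81 = 4.361 s.
Horizontal distance: R = vₓ t = 26.91 × 4.361 = 117.4 m.

117.4 m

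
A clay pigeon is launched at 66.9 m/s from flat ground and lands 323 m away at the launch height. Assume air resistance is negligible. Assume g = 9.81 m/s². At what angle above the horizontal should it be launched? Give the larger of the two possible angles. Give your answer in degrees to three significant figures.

67.5°

From R = (v₀²/g) sin 2θ: sin 2θ = 9.81 × 323 / 4475.6 = 0.7080.
2θ = 45.07° or 180° − 45.07° = 134.9°, so θ = 22.54° or 67.46°.
The larger angle is 67.46°.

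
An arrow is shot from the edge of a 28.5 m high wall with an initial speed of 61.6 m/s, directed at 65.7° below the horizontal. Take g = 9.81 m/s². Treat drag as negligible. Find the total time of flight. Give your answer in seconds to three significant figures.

Components: vₓ = 61.60 cos 65.7° = 25.35 m/s, v_y0 = −56.14 m/s (downward).
Vertical motion (up positive, ground at y = 0): 4.905 t² − (−56.14) t − 28.5 = 0, so t = (−56.14 + √(56.14² + 2·9.81·28.5)) / 9.81 = (−56.14 + 60.92) / 9.81 = 0.4869 s.

0.487 s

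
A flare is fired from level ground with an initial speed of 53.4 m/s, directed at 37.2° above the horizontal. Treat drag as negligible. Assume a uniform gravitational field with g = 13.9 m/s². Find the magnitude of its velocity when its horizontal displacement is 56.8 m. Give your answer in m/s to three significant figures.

44.7 m/s

Components: vₓ = 53.40 cos 37.2° = 42.53 m/s, v_y0 = 53.40 sin 37.2° = 32.29 m/s.
At x = 56.8 m, t = x/vₓ = 56.8/42.53 = 1.335 s.
Vertical velocity there: v_y = v_y0 − g t = 32.29 − 13.9 × 1.335 = 13.72 m/s.
Speed: √(vₓ² + v_y²) = √(42.53² + 13.72²) = 44.69 m/s.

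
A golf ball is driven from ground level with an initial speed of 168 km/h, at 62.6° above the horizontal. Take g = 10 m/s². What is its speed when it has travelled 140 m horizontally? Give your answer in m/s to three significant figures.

Convert: 168 km/h = 168/3.6 = 46.67 m/s.
Components: vₓ = 46.67 cos 62.6° = 21.48 m/s, v_y0 = 46.67 sin 62.6° = 41.43 m/s.
x = vₓ t ⇒ t = 140/21.48 = 6.519 s.
Vertical velocity there: v_y = v_y0 − g t = 41.43 − 10.0 × 6.519 = −23.76 m/s.
Speed: √(vₓ² + v_y²) = √(21.48² + 23.76²) = 32.03 m/s.

32.0 m/s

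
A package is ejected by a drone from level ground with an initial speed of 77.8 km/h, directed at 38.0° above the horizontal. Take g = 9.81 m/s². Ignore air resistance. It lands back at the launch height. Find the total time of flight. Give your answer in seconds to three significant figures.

2.71 s

Convert: 77.8 km/h = 77.8/3.6 = 21.61 m/s.
Components: vₓ = 21.61 cos 38.0° = 17.03 m/s, v_y0 = 21.61 sin 38.0° = 13.31 m/s.
Landing at launch height ⇒ T = 2 v_y0 / g = 2 × 13.31 / 9.81 = 2.713 s.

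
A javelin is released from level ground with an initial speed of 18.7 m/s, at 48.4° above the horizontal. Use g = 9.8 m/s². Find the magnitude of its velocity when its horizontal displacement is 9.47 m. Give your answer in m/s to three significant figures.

vₓ = 18.70 cos 48.4° = 12.42 m/s; v_y0 = 18.70 sin 48.4° = 13.98 m/s.
Time to reach x = 9.47 m: t = x/vₓ = 9.47/12.42 = 0.7628 s.
Vertical velocity there: v_y = v_y0 − g t = 13.98 − 9.80 × 0.7628 = 6.509 m/s.
Speed: √(vₓ² + v_y²) = √(12.42² + 6.509²) = 14.02 m/s.

14.0 m/s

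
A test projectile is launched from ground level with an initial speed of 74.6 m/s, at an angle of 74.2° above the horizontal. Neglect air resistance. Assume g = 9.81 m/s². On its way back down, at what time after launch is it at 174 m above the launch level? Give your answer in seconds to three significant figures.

11.6 s

vₓ = 74.60 cos 74.2° = 20.31 m/s; v_y0 = 74.60 sin 74.2° = 71.78 m/s.
Set y = v_y0 t − ½ g t² = 174: 4.905 t² − 71.78 t + 174 = 0.
t = [71.78 ± √(71.78² − 2·9.81·174)] / 9.81 = (71.78 ± 41.70) / 9.81, so t = 3.067 s or t = 11.57 s.
The descending-branch root is 11.57 s.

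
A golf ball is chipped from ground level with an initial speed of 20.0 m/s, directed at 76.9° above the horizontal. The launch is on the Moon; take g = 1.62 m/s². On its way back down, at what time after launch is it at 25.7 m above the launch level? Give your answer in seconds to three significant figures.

22.6 s

Components: vₓ = 20.00 cos 76.9° = 4.533 m/s, v_y0 = 20.00 sin 76.9° = 19.48 m/s.
Height y(t) = 19.48 t − 0.8100 t² = 25.7 gives 0.8100 t² − 19.48 t + 25.7 = 0.
Quadratic formula: t = (19.48 ± √296.18) / 1.62 = (19.48 ± 17.21) / 1.62 → t = 1.401 s or 22.65 s.
The descending-branch root is 22.65 s.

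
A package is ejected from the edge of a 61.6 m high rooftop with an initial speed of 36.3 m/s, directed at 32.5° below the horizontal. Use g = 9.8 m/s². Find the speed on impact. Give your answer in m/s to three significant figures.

50.2 m/s

vₓ = 36.30 cos 32.5° = 30.62 m/s; v_y0 = −19.50 m/s (downward).
Vertical motion (up positive, ground at y = 0): 4.900 t² − (−19.50) t − 61.6 = 0, so t = (−19.50 + √(19.50² + 2·9.80·61.6)) / 9.80 = (−19.50 + 39.85) / 9.80 = 2.076 s.
Vertical velocity at impact: v_y = v_y0 − g t = −19.50 − 9.80 × 2.076 = −39.85 m/s.
Speed: |v| = √(vₓ² + v_y²) = √(30.62² + 39.85²) = 50.25 m/s.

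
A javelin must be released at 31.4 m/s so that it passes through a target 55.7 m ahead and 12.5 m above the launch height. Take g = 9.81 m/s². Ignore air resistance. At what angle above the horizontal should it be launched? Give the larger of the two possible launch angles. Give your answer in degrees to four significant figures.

Trajectory: y = x tanθ − g x² (1 + tan²θ)/(2v₀²). With x = 55.7, y = 12.5, v₀ = 31.4, g = 9.81:
15.43 tan²θ − 55.7 tanθ + (27.93) = 0.
tanθ = [55.7 ± √(55.7² − 4 × 15.43 × (27.93))] / (2 × 15.43) = (55.7 ± 37.12) / 30.87, giving tanθ = 0.6019 or 3.007.
θ = 31.04° or 71.60°; the larger is 71.60°.

71.60°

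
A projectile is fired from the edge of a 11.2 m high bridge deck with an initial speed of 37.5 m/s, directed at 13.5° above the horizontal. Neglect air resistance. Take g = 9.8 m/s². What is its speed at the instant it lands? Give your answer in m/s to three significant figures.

Components: vₓ = 37.50 cos 13.5° = 36.46 m/s, v_y0 = 37.50 sin 13.5° = 8.754 m/s.
Vertical motion (up positive, ground at y = 0): 4.900 t² − (8.754) t − 11.2 = 0, so t = (8.754 + √(8.754² + 2·9.80·11.2)) / 9.80 = (8.754 + 17.21) / 9.80 = 2.649 s.
Vertical velocity at impact: v_y = v_y0 − g t = 8.754 − 9.80 × 2.649 = −17.21 m/s.
Speed: |v| = √(vₓ² + v_y²) = √(36.46² + 17.21²) = 40.32 m/s.

40.3 m/s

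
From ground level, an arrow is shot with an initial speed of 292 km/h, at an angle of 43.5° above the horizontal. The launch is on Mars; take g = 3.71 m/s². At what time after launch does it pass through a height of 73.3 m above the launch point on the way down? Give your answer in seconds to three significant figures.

Convert: 292 km/h = 292/3.6 = 81.11 m/s.
vₓ = 81.11 cos 43.5° = 58.84 m/s; v_y0 = 81.11 sin 43.5° = 55.83 m/s.
Set y = v_y0 t − ½ g t² = 73.3: 1.855 t² − 55.83 t + 73.3 = 0.
Quadratic formula: t = (55.83 ± √2573.5) / 3.71 = (55.83 ± 50.73) / 3.71 → t = 1.376 s or 28.72 s.
The descending-branch root is 28.72 s.

28.7 s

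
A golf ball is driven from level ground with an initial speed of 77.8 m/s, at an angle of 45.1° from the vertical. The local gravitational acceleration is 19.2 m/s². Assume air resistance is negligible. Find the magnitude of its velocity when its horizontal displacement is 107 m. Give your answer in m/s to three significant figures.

vₓ = 77.80 sin 45.1° = 55.11 m/s; v_y0 = 77.80 cos 45.1° = 54.92 m/s.
At x = 107 m, t = x/vₓ = 107/55.11 = 1.942 s.
Vertical velocity there: v_y = v_y0 − g t = 54.92 − 19.2 × 1.942 = 17.64 m/s.
Speed: √(vₓ² + v_y²) = √(55.11² + 17.64²) = 57.86 m/s.

57.9 m/s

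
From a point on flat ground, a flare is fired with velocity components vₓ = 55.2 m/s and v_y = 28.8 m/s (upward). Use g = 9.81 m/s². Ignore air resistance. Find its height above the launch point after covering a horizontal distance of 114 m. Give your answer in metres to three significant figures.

At x = 114 m, t = x/vₓ = 114/55.20 = 2.065 s.
Height: y = v_y0 t − ½ g t² = 28.80 × 2.065 − 4.905 × 2.065² = 59.48 − 20.92 = 38.56 m.

38.6 m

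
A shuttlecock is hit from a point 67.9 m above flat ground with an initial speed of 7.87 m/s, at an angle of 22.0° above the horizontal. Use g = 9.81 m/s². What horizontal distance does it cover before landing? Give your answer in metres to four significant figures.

Horizontal component vₓ = 7.870 cos 22.0° = 7.297 m/s; vertical v_y0 = 7.870 sin 22.0° = 2.948 m/s.
With up positive and y = 0 at the ground: y(t) = 67.9 + (2.948) t − 4.905 t². Setting y = 0 and taking the positive root: t = [2.948 + √(2.948² + 2·9.81·67.9)] / 9.81 = (2.948 + 36.62) / 9.81 = 4.033 s.
Horizontal distance: R = vₓ t = 7.297 × 4.033 = 29.43 m.

29.43 m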